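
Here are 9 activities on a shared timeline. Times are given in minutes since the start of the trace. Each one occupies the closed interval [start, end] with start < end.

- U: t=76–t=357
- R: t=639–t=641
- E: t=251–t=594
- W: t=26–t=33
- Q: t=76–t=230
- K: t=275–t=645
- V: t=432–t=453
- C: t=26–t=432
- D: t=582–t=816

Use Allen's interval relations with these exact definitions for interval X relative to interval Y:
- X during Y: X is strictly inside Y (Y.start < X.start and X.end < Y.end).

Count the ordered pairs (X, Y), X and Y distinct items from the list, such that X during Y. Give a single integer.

6

Checking all 72 ordered pairs for relation 'during'; matching pairs in alphabetical order:
(Q, C): Q during C ✓
(R, D): R during D ✓
(R, K): R during K ✓
(U, C): U during C ✓
(V, E): V during E ✓
(V, K): V during K ✓
Count: 6.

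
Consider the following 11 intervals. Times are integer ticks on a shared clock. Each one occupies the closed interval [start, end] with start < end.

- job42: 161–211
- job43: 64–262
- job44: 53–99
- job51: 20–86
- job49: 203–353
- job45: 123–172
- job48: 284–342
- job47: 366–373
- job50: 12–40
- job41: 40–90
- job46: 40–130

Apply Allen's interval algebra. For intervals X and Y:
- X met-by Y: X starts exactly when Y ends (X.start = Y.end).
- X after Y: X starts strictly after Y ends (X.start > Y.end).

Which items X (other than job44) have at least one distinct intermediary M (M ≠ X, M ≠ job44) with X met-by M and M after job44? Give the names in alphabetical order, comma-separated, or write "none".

none

Target job44 = [53, 99].
Intermediaries M with M after job44: job42, job45, job47, job48, job49.
Via job42 — items with X met-by job42: none.
Via job45 — items with X met-by job45: none.
Via job47 — items with X met-by job47: none.
Via job48 — items with X met-by job48: none.
Via job49 — items with X met-by job49: none.
Union: none.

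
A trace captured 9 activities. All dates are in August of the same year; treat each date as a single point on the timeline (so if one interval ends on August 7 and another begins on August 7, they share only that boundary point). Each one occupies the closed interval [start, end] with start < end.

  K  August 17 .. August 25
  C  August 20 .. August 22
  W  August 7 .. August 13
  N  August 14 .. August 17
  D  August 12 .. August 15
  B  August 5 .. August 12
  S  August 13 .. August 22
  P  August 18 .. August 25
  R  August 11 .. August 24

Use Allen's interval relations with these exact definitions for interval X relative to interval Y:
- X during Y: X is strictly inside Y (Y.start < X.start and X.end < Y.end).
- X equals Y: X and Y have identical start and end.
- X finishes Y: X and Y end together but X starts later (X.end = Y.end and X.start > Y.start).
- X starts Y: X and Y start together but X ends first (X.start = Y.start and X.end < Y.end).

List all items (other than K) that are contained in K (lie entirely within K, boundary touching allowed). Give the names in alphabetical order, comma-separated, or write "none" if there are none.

C, P

Target K = [August 17, August 25].
B [August 5, August 12] → before → no.
C [August 20, August 22] → during → yes.
D [August 12, August 15] → before → no.
N [August 14, August 17] → meets → no.
P [August 18, August 25] → finishes → yes.
R [August 11, August 24] → overlaps → no.
S [August 13, August 22] → overlaps → no.
W [August 7, August 13] → before → no.
Result: C, P.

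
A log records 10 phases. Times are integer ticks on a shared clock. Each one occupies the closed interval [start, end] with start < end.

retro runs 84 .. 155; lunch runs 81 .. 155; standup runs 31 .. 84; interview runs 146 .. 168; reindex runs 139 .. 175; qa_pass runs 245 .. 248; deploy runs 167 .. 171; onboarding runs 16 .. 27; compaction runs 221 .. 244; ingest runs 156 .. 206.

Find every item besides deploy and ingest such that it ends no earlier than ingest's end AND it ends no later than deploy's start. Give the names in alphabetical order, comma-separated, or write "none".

none

Conditions: its end is no earlier than ingest's end (X.end >= 206) AND its end is no later than deploy's start (X.end <= 167).
compaction: end 244 >= 206? ✓; end 244 <= 167? ✗ → no.
interview: end 168 >= 206? ✗; end 168 <= 167? ✗ → no.
lunch: end 155 >= 206? ✗; end 155 <= 167? ✓ → no.
onboarding: end 27 >= 206? ✗; end 27 <= 167? ✓ → no.
qa_pass: end 248 >= 206? ✓; end 248 <= 167? ✗ → no.
reindex: end 175 >= 206? ✗; end 175 <= 167? ✗ → no.
retro: end 155 >= 206? ✗; end 155 <= 167? ✓ → no.
standup: end 84 >= 206? ✗; end 84 <= 167? ✓ → no.
Result: none.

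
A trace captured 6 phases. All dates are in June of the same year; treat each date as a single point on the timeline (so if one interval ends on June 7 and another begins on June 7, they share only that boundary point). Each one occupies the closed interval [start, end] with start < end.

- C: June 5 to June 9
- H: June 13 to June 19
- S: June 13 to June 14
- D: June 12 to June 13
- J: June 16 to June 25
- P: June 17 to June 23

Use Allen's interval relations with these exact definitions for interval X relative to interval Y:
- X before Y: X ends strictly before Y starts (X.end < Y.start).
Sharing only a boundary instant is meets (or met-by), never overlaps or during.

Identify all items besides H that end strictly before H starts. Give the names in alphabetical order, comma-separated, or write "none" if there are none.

C

Target H = [June 13, June 19].
C [June 5, June 9] → before → yes.
D [June 12, June 13] → meets → no.
J [June 16, June 25] → overlapped-by → no.
P [June 17, June 23] → overlapped-by → no.
S [June 13, June 14] → starts → no.
Result: C.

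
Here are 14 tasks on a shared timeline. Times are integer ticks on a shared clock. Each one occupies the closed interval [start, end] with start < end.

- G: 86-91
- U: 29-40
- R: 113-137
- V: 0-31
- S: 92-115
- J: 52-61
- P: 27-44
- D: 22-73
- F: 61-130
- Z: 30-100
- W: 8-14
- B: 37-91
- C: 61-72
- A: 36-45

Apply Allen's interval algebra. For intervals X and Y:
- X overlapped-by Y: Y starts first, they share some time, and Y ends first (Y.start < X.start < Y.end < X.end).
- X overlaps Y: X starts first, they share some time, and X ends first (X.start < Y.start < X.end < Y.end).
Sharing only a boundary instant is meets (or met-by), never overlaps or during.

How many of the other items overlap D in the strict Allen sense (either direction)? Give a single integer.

Target D = [22, 73].
A [36, 45] → during → no.
B [37, 91] → overlapped-by → counts.
C [61, 72] → during → no.
F [61, 130] → overlapped-by → counts.
G [86, 91] → after → no.
J [52, 61] → during → no.
P [27, 44] → during → no.
R [113, 137] → after → no.
S [92, 115] → after → no.
U [29, 40] → during → no.
V [0, 31] → overlaps → counts.
W [8, 14] → before → no.
Z [30, 100] → overlapped-by → counts.
Total: 4.

4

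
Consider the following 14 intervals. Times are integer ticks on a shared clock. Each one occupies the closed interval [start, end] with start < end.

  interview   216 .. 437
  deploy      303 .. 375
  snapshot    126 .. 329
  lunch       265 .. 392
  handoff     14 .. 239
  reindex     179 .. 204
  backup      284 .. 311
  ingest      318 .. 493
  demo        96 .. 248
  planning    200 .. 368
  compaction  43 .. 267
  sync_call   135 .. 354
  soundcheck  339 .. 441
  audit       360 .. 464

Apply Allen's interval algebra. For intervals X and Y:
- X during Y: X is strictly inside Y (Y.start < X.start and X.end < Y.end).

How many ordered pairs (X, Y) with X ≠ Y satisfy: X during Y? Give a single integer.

16

Checking all 182 ordered pairs for relation 'during'; matching pairs in alphabetical order:
(audit, ingest): audit during ingest ✓
(backup, interview): backup during interview ✓
(backup, lunch): backup during lunch ✓
(backup, planning): backup during planning ✓
(backup, snapshot): backup during snapshot ✓
(backup, sync_call): backup during sync_call ✓
(demo, compaction): demo during compaction ✓
(deploy, interview): deploy during interview ✓
(deploy, lunch): deploy during lunch ✓
(lunch, interview): lunch during interview ✓
(reindex, compaction): reindex during compaction ✓
(reindex, demo): reindex during demo ✓
(reindex, handoff): reindex during handoff ✓
(reindex, snapshot): reindex during snapshot ✓
(reindex, sync_call): reindex during sync_call ✓
(soundcheck, ingest): soundcheck during ingest ✓
Count: 16.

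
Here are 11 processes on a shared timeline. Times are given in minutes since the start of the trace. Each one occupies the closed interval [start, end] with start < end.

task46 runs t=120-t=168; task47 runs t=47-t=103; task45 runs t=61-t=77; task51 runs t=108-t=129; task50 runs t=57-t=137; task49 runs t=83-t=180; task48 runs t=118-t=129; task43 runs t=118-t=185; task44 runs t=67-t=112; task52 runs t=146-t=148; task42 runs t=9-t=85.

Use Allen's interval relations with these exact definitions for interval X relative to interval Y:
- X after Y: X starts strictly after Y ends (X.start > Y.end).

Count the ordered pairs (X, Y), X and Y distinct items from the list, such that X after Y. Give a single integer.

Checking all 110 ordered pairs for relation 'after'; matching pairs in alphabetical order:
(task43, task42): task43 after task42 ✓
(task43, task44): task43 after task44 ✓
(task43, task45): task43 after task45 ✓
(task43, task47): task43 after task47 ✓
(task46, task42): task46 after task42 ✓
(task46, task44): task46 after task44 ✓
(task46, task45): task46 after task45 ✓
(task46, task47): task46 after task47 ✓
(task48, task42): task48 after task42 ✓
(task48, task44): task48 after task44 ✓
(task48, task45): task48 after task45 ✓
(task48, task47): task48 after task47 ✓
(task49, task45): task49 after task45 ✓
(task51, task42): task51 after task42 ✓
(task51, task45): task51 after task45 ✓
(task51, task47): task51 after task47 ✓
(task52, task42): task52 after task42 ✓
(task52, task44): task52 after task44 ✓
(task52, task45): task52 after task45 ✓
(task52, task47): task52 after task47 ✓
(task52, task48): task52 after task48 ✓
(task52, task50): task52 after task50 ✓
(task52, task51): task52 after task51 ✓
Count: 23.

23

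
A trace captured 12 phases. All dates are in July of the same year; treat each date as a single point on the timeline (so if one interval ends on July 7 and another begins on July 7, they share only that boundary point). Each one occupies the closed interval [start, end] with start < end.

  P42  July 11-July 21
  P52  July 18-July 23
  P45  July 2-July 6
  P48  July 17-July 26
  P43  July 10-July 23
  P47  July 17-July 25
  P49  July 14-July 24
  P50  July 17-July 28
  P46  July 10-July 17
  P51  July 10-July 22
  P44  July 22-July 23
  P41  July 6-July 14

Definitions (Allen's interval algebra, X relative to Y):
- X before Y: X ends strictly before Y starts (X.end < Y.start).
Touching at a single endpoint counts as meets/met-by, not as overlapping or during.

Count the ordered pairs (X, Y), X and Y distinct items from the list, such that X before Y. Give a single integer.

18

Checking all 132 ordered pairs for relation 'before'; matching pairs in alphabetical order:
(P41, P44): P41 before P44 ✓
(P41, P47): P41 before P47 ✓
(P41, P48): P41 before P48 ✓
(P41, P50): P41 before P50 ✓
(P41, P52): P41 before P52 ✓
(P42, P44): P42 before P44 ✓
(P45, P42): P45 before P42 ✓
(P45, P43): P45 before P43 ✓
(P45, P44): P45 before P44 ✓
(P45, P46): P45 before P46 ✓
(P45, P47): P45 before P47 ✓
(P45, P48): P45 before P48 ✓
(P45, P49): P45 before P49 ✓
(P45, P50): P45 before P50 ✓
(P45, P51): P45 before P51 ✓
(P45, P52): P45 before P52 ✓
(P46, P44): P46 before P44 ✓
(P46, P52): P46 before P52 ✓
Count: 18.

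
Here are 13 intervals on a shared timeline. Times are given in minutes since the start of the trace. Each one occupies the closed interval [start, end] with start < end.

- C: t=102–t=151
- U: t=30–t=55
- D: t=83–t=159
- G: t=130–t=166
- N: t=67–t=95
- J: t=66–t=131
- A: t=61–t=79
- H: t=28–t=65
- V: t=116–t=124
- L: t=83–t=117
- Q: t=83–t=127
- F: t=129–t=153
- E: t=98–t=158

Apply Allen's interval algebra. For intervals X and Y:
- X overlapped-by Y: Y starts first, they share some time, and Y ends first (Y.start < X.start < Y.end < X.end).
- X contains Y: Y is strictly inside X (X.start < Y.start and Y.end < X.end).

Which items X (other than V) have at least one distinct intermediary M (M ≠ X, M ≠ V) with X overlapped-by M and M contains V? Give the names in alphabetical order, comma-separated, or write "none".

Target V = [t=116, t=124].
Intermediaries M with M contains V: C, D, E, J, Q.
Via C — items with X overlapped-by C: F, G.
Via D — items with X overlapped-by D: G.
Via E — items with X overlapped-by E: G.
Via J — items with X overlapped-by J: C, D, E, F, G.
Via Q — items with X overlapped-by Q: C, E.
Union: C, D, E, F, G.

C, D, E, F, G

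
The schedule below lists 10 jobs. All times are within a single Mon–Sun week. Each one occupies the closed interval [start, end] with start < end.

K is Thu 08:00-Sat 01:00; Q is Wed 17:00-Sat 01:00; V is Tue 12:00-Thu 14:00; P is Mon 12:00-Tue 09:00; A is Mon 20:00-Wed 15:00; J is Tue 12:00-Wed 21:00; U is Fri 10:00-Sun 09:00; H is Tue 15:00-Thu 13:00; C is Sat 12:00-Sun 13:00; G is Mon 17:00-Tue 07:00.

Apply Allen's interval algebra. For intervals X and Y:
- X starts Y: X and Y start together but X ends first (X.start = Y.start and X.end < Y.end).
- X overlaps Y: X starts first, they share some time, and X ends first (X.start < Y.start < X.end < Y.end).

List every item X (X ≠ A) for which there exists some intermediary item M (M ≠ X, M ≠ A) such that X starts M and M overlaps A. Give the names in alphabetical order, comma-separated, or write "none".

none

Target A = [Mon 20:00, Wed 15:00].
Intermediaries M with M overlaps A: G, P.
Via G — items with X starts G: none.
Via P — items with X starts P: none.
Union: none.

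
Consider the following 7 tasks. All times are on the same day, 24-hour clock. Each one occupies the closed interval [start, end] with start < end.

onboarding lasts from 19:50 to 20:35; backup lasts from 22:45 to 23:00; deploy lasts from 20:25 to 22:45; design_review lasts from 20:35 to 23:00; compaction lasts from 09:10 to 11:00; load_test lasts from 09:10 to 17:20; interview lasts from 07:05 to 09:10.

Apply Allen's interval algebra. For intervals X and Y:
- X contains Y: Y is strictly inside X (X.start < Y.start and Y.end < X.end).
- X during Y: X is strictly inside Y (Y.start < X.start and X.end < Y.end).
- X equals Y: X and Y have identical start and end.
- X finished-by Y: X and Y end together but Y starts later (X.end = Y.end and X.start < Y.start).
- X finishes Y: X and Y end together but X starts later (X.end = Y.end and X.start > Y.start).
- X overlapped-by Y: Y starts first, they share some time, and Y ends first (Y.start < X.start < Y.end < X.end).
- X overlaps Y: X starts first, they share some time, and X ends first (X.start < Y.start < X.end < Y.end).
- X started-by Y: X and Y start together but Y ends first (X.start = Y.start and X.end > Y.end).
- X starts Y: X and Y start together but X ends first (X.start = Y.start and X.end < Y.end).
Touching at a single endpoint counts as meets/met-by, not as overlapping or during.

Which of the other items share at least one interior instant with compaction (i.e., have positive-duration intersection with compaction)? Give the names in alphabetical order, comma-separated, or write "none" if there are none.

load_test

Target compaction = [09:10, 11:00].
backup [22:45, 23:00] → after → no.
deploy [20:25, 22:45] → after → no.
design_review [20:35, 23:00] → after → no.
interview [07:05, 09:10] → meets → no.
load_test [09:10, 17:20] → started-by → yes.
onboarding [19:50, 20:35] → after → no.
Result: load_test.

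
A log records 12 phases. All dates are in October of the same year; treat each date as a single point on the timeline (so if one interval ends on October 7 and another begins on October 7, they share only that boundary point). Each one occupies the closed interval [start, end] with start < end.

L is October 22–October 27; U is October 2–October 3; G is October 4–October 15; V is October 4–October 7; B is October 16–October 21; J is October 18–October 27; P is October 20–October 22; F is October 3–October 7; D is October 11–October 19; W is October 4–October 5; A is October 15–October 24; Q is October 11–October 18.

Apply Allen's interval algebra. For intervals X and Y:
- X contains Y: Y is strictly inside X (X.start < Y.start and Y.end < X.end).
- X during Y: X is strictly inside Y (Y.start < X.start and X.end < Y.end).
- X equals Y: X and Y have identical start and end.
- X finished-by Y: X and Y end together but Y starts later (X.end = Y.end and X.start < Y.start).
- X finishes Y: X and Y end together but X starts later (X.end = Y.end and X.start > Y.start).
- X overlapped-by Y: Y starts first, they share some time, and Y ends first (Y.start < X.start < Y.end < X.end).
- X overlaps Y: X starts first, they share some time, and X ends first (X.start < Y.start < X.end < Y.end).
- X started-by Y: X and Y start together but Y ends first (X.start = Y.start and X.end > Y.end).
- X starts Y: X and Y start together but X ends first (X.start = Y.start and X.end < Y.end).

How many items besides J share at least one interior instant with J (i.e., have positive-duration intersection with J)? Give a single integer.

5

Target J = [October 18, October 27].
A [October 15, October 24] → overlaps → counts.
B [October 16, October 21] → overlaps → counts.
D [October 11, October 19] → overlaps → counts.
F [October 3, October 7] → before → no.
G [October 4, October 15] → before → no.
L [October 22, October 27] → finishes → counts.
P [October 20, October 22] → during → counts.
Q [October 11, October 18] → meets → no.
U [October 2, October 3] → before → no.
V [October 4, October 7] → before → no.
W [October 4, October 5] → before → no.
Total: 5.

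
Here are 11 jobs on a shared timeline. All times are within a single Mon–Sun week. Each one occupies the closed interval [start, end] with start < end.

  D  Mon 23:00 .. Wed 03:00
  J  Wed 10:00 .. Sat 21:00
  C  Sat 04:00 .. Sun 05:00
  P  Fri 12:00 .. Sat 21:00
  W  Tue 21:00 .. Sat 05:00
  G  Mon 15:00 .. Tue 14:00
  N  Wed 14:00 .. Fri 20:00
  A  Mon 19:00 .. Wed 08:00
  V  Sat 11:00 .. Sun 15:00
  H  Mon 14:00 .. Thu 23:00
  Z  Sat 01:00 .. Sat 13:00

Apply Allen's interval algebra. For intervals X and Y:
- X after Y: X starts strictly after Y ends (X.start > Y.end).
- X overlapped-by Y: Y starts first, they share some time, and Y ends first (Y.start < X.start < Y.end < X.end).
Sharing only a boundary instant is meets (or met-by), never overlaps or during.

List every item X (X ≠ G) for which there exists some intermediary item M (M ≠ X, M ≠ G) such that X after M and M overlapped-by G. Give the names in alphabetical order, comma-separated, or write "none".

C, J, N, P, V, Z

Target G = [Mon 15:00, Tue 14:00].
Intermediaries M with M overlapped-by G: A, D.
Via A — items with X after A: C, J, N, P, V, Z.
Via D — items with X after D: C, J, N, P, V, Z.
Union: C, J, N, P, V, Z.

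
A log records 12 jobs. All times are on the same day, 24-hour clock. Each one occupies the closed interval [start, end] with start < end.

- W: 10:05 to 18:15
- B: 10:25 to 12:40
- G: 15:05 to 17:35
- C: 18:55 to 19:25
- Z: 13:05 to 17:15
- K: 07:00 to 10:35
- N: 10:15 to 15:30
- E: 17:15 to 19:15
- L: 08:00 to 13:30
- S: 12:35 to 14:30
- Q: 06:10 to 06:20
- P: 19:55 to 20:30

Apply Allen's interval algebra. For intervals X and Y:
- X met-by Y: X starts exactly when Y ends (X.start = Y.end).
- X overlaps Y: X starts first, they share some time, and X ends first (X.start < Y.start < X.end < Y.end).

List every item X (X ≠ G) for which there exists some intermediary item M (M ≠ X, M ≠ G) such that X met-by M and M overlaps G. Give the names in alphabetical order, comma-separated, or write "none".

Target G = [15:05, 17:35].
Intermediaries M with M overlaps G: N, Z.
Via N — items with X met-by N: none.
Via Z — items with X met-by Z: E.
Union: E.

E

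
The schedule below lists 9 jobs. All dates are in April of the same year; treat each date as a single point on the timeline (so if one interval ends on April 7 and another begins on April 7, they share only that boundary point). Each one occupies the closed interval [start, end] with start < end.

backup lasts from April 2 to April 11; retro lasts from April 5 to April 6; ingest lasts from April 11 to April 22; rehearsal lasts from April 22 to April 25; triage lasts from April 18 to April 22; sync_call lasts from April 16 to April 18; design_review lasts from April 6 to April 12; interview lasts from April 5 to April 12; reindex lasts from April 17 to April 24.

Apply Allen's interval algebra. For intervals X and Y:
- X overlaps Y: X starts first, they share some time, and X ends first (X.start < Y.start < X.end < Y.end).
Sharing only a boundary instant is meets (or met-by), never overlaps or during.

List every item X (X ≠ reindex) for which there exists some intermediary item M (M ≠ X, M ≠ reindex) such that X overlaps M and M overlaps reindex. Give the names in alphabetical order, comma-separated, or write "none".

design_review, interview

Target reindex = [April 17, April 24].
Intermediaries M with M overlaps reindex: ingest, sync_call.
Via ingest — items with X overlaps ingest: design_review, interview.
Via sync_call — items with X overlaps sync_call: none.
Union: design_review, interview.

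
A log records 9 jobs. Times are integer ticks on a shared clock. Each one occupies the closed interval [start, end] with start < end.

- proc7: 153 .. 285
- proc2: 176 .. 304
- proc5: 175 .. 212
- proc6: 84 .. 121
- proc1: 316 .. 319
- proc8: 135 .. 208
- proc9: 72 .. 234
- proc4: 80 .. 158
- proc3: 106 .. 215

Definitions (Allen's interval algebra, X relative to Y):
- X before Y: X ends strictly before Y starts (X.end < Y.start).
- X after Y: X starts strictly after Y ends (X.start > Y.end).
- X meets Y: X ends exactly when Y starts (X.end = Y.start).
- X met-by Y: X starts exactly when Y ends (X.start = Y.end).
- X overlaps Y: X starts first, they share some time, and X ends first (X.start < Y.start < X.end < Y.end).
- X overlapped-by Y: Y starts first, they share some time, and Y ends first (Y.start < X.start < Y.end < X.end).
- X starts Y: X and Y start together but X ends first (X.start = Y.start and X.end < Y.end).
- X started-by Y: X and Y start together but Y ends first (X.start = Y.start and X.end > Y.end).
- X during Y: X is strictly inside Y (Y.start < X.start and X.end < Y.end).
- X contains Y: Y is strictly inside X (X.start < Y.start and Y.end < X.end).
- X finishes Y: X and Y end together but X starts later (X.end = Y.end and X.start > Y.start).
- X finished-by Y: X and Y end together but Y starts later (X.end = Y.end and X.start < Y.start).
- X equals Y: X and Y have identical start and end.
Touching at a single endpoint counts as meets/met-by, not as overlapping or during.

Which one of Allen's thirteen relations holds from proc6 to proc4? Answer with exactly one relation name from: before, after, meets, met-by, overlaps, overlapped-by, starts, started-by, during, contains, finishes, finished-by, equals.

proc6 = [84, 121]; proc4 = [80, 158].
Compare endpoints: proc6.start > proc4.start, proc6.start < proc4.end, proc6.end > proc4.start, proc6.end < proc4.end.
That pattern is 'during'.

during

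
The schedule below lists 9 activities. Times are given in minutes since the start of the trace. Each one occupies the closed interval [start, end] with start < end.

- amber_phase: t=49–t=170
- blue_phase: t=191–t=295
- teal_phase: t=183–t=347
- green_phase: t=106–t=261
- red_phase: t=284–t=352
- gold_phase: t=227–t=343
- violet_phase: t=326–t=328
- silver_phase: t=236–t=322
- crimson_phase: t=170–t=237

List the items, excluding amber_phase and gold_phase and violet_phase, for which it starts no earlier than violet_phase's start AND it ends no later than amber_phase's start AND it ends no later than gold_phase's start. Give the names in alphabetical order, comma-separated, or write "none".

none

Conditions: its start is no earlier than violet_phase's start (X.start >= t=326) AND its end is no later than amber_phase's start (X.end <= t=49) AND its end is no later than gold_phase's start (X.end <= t=227).
blue_phase: start t=191 >= t=326? ✗; end t=295 <= t=49? ✗; end t=295 <= t=227? ✗ → no.
crimson_phase: start t=170 >= t=326? ✗; end t=237 <= t=49? ✗; end t=237 <= t=227? ✗ → no.
green_phase: start t=106 >= t=326? ✗; end t=261 <= t=49? ✗; end t=261 <= t=227? ✗ → no.
red_phase: start t=284 >= t=326? ✗; end t=352 <= t=49? ✗; end t=352 <= t=227? ✗ → no.
silver_phase: start t=236 >= t=326? ✗; end t=322 <= t=49? ✗; end t=322 <= t=227? ✗ → no.
teal_phase: start t=183 >= t=326? ✗; end t=347 <= t=49? ✗; end t=347 <= t=227? ✗ → no.
Result: none.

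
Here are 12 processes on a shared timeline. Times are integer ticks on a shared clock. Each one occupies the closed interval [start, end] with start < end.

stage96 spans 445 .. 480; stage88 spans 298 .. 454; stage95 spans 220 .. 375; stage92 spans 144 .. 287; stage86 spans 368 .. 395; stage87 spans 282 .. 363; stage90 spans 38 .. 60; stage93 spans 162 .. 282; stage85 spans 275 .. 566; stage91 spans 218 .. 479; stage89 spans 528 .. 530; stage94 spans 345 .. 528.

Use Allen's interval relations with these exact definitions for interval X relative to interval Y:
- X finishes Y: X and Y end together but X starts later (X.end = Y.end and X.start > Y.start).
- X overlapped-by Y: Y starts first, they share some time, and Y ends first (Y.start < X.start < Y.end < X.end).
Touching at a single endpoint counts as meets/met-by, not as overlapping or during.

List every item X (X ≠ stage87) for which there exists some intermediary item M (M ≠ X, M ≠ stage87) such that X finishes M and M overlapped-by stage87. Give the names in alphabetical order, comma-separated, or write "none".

none

Target stage87 = [282, 363].
Intermediaries M with M overlapped-by stage87: stage88, stage94.
Via stage88 — items with X finishes stage88: none.
Via stage94 — items with X finishes stage94: none.
Union: none.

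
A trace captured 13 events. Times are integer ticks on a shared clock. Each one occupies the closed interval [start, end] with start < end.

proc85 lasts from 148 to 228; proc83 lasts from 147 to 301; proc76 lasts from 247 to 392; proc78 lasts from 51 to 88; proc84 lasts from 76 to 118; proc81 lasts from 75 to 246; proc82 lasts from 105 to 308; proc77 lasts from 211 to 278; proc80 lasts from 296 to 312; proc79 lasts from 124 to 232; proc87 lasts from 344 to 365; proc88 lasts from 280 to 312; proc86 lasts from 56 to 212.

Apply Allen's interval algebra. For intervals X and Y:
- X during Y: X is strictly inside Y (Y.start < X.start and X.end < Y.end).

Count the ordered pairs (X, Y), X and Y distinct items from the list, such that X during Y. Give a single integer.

14

Checking all 156 ordered pairs for relation 'during'; matching pairs in alphabetical order:
(proc77, proc82): proc77 during proc82 ✓
(proc77, proc83): proc77 during proc83 ✓
(proc79, proc81): proc79 during proc81 ✓
(proc79, proc82): proc79 during proc82 ✓
(proc80, proc76): proc80 during proc76 ✓
(proc83, proc82): proc83 during proc82 ✓
(proc84, proc81): proc84 during proc81 ✓
(proc84, proc86): proc84 during proc86 ✓
(proc85, proc79): proc85 during proc79 ✓
(proc85, proc81): proc85 during proc81 ✓
(proc85, proc82): proc85 during proc82 ✓
(proc85, proc83): proc85 during proc83 ✓
(proc87, proc76): proc87 during proc76 ✓
(proc88, proc76): proc88 during proc76 ✓
Count: 14.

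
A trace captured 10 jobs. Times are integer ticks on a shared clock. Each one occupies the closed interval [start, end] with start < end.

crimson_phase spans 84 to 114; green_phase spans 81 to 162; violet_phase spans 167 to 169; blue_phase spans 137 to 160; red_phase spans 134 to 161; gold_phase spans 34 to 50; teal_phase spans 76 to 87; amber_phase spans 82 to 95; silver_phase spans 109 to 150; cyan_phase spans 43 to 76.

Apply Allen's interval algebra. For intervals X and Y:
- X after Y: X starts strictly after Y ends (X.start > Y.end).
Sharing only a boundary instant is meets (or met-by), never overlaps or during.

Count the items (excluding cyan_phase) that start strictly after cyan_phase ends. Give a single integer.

Target cyan_phase = [43, 76].
amber_phase [82, 95] → after → counts.
blue_phase [137, 160] → after → counts.
crimson_phase [84, 114] → after → counts.
gold_phase [34, 50] → overlaps → no.
green_phase [81, 162] → after → counts.
red_phase [134, 161] → after → counts.
silver_phase [109, 150] → after → counts.
teal_phase [76, 87] → met-by → no.
violet_phase [167, 169] → after → counts.
Total: 7.

7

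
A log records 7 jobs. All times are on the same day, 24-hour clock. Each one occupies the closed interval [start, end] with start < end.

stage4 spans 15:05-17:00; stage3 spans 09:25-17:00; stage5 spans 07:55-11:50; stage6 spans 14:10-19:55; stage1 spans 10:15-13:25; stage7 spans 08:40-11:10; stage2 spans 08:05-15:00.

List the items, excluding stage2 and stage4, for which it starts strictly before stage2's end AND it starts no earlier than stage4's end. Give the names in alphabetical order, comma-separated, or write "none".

Conditions: its start is strictly before stage2's end (X.start < 15:00) AND its start is no earlier than stage4's end (X.start >= 17:00).
stage1: start 10:15 < 15:00? ✓; start 10:15 >= 17:00? ✗ → no.
stage3: start 09:25 < 15:00? ✓; start 09:25 >= 17:00? ✗ → no.
stage5: start 07:55 < 15:00? ✓; start 07:55 >= 17:00? ✗ → no.
stage6: start 14:10 < 15:00? ✓; start 14:10 >= 17:00? ✗ → no.
stage7: start 08:40 < 15:00? ✓; start 08:40 >= 17:00? ✗ → no.
Result: none.

none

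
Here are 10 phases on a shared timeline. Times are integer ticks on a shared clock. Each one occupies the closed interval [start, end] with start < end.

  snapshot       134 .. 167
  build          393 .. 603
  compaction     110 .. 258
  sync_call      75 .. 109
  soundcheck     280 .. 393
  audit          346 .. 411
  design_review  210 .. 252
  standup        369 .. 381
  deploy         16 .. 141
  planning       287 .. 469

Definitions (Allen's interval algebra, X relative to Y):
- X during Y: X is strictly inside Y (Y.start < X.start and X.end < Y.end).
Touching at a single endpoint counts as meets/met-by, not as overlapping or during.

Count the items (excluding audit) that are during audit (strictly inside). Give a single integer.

1

Target audit = [346, 411].
build [393, 603] → overlapped-by → no.
compaction [110, 258] → before → no.
deploy [16, 141] → before → no.
design_review [210, 252] → before → no.
planning [287, 469] → contains → no.
snapshot [134, 167] → before → no.
soundcheck [280, 393] → overlaps → no.
standup [369, 381] → during → counts.
sync_call [75, 109] → before → no.
Total: 1.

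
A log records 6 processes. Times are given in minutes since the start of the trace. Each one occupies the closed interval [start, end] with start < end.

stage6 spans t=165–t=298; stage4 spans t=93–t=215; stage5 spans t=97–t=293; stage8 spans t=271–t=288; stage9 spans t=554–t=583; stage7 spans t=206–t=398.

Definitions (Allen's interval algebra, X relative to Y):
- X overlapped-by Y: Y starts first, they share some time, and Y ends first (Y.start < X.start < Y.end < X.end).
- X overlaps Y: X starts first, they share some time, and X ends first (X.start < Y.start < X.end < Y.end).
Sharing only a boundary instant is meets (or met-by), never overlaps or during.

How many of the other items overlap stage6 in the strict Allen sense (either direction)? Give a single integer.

Target stage6 = [t=165, t=298].
stage4 [t=93, t=215] → overlaps → counts.
stage5 [t=97, t=293] → overlaps → counts.
stage7 [t=206, t=398] → overlapped-by → counts.
stage8 [t=271, t=288] → during → no.
stage9 [t=554, t=583] → after → no.
Total: 3.

3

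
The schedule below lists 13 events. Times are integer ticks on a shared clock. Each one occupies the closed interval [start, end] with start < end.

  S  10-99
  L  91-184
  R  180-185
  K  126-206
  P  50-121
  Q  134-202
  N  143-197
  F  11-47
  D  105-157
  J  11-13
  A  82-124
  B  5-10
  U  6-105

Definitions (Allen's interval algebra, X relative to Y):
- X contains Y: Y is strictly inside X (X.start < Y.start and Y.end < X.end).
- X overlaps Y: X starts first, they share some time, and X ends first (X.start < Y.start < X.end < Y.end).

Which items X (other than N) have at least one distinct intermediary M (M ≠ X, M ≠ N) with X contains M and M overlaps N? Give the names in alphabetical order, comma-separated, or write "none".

Target N = [143, 197].
Intermediaries M with M overlaps N: D, L.
Via D — items with X contains D: L.
Via L — items with X contains L: none.
Union: L.

L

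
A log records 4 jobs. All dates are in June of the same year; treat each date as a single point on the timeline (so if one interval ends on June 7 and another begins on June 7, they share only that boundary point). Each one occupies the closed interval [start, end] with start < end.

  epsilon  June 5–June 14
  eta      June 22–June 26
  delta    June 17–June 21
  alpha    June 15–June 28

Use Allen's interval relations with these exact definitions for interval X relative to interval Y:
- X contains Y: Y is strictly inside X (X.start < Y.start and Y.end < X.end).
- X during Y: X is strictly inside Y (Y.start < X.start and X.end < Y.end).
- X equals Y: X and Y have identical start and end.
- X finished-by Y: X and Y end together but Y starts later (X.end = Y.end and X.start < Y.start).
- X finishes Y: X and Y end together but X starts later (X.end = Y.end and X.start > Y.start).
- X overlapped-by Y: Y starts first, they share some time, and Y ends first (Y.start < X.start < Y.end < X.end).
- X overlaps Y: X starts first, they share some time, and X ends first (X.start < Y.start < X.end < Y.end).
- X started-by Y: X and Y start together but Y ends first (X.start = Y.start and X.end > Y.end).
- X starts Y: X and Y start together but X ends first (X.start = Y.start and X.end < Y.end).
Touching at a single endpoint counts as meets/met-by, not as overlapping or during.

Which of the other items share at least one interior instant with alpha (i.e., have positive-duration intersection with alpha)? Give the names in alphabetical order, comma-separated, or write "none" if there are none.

Target alpha = [June 15, June 28].
delta [June 17, June 21] → during → yes.
epsilon [June 5, June 14] → before → no.
eta [June 22, June 26] → during → yes.
Result: delta, eta.

delta, eta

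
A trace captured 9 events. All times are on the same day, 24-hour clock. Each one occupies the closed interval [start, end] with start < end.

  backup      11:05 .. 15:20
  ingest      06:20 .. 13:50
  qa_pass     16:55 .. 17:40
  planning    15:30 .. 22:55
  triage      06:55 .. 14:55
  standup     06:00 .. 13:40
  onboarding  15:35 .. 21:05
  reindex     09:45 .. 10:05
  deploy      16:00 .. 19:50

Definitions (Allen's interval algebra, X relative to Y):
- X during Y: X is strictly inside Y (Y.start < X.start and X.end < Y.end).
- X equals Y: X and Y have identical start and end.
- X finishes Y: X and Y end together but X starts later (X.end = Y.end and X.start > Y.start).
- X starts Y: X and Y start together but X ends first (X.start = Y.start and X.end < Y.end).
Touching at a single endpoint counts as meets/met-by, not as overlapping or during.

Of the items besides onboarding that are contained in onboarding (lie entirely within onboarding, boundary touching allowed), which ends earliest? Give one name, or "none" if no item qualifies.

Target onboarding = [15:35, 21:05].
backup [11:05, 15:20] → before → excluded.
deploy [16:00, 19:50] → during → candidate.
ingest [06:20, 13:50] → before → excluded.
planning [15:30, 22:55] → contains → excluded.
qa_pass [16:55, 17:40] → during → candidate.
reindex [09:45, 10:05] → before → excluded.
standup [06:00, 13:40] → before → excluded.
triage [06:55, 14:55] → before → excluded.
Among candidates, earliest end is 17:40 → qa_pass.

qa_pass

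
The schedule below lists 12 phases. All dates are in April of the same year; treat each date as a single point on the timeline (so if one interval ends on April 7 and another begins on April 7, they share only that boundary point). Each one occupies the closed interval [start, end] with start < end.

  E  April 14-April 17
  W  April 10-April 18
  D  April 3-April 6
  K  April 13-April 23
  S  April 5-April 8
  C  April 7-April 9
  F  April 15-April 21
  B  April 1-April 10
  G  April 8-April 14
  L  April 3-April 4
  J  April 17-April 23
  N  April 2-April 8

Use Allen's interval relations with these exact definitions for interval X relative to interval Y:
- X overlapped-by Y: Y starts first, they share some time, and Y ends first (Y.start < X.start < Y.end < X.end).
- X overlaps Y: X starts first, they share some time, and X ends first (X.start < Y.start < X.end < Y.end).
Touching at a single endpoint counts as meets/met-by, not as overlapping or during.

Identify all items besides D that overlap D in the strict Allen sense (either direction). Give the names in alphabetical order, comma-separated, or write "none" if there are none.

Target D = [April 3, April 6].
B [April 1, April 10] → contains → no.
C [April 7, April 9] → after → no.
E [April 14, April 17] → after → no.
F [April 15, April 21] → after → no.
G [April 8, April 14] → after → no.
J [April 17, April 23] → after → no.
K [April 13, April 23] → after → no.
L [April 3, April 4] → starts → no.
N [April 2, April 8] → contains → no.
S [April 5, April 8] → overlapped-by → yes.
W [April 10, April 18] → after → no.
Result: S.

S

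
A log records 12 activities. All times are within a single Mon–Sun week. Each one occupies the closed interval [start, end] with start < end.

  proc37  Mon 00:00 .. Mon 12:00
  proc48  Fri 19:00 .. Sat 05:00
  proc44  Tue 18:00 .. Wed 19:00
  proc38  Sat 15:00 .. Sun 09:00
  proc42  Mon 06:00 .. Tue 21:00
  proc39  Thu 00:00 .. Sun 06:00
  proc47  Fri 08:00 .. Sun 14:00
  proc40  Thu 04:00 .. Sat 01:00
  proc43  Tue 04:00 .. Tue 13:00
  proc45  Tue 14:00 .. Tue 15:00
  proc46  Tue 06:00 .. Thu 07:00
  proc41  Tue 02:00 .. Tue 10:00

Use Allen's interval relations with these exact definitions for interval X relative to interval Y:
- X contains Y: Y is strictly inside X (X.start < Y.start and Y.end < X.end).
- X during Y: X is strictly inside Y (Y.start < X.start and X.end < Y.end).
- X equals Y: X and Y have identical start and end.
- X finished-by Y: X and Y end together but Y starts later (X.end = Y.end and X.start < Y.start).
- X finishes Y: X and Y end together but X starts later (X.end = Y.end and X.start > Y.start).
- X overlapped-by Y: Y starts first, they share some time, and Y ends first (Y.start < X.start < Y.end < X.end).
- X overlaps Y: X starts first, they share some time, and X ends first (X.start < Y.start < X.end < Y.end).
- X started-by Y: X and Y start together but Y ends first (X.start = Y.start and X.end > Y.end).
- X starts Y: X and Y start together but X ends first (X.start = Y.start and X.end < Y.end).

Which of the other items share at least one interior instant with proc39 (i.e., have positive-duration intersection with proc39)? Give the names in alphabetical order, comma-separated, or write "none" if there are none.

proc38, proc40, proc46, proc47, proc48

Target proc39 = [Thu 00:00, Sun 06:00].
proc37 [Mon 00:00, Mon 12:00] → before → no.
proc38 [Sat 15:00, Sun 09:00] → overlapped-by → yes.
proc40 [Thu 04:00, Sat 01:00] → during → yes.
proc41 [Tue 02:00, Tue 10:00] → before → no.
proc42 [Mon 06:00, Tue 21:00] → before → no.
proc43 [Tue 04:00, Tue 13:00] → before → no.
proc44 [Tue 18:00, Wed 19:00] → before → no.
proc45 [Tue 14:00, Tue 15:00] → before → no.
proc46 [Tue 06:00, Thu 07:00] → overlaps → yes.
proc47 [Fri 08:00, Sun 14:00] → overlapped-by → yes.
proc48 [Fri 19:00, Sat 05:00] → during → yes.
Result: proc38, proc40, proc46, proc47, proc48.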